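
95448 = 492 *194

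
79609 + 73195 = 152804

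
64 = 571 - 507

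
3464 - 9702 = -6238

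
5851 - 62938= - 57087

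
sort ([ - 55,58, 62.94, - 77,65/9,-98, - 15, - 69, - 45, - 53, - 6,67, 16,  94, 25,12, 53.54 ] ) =[-98 , - 77, - 69, - 55,  -  53,  -  45, - 15, - 6, 65/9,12,16,25,53.54,58,62.94,67,94] 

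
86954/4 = 43477/2 = 21738.50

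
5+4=9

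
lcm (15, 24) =120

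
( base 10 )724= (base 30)o4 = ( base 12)504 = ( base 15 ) 334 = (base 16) 2D4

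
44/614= 22/307 =0.07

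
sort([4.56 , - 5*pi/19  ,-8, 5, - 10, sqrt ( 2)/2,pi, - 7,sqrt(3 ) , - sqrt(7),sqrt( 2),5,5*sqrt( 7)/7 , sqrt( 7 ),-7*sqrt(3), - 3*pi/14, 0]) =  [ - 7*sqrt ( 3), - 10, - 8, - 7, - sqrt(7 ),  -  5*pi/19, - 3*pi/14, 0, sqrt( 2)/2,sqrt( 2 ),sqrt( 3 ),5 * sqrt( 7)/7, sqrt(7 ),  pi, 4.56,5,5]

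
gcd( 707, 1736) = 7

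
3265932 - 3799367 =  - 533435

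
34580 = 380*91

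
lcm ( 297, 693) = 2079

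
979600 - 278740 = 700860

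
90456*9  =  814104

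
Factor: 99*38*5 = 18810 =2^1*3^2*5^1*11^1*19^1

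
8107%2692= 31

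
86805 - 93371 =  - 6566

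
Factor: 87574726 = 2^1*139^1*199^1*1583^1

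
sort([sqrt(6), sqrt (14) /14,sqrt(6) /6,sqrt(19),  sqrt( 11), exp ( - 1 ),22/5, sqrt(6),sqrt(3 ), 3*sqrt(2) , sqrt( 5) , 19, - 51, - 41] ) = [- 51, - 41, sqrt(14 )/14, exp(  -  1 ), sqrt(6) /6,sqrt(3 ), sqrt( 5), sqrt(6),sqrt(6 ),sqrt(11 ), 3  *sqrt(2), sqrt(19 ), 22/5, 19] 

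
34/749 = 34/749 =0.05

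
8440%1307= 598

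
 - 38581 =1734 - 40315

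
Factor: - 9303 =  - 3^1 * 7^1*443^1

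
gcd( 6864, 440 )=88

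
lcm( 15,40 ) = 120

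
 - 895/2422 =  - 895/2422 = -  0.37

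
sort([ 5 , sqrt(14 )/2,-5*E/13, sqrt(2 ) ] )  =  [-5*E/13,sqrt( 2 ),sqrt(14)/2, 5 ] 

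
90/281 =90/281 = 0.32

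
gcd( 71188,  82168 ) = 4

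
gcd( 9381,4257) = 3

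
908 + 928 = 1836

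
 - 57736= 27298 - 85034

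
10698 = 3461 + 7237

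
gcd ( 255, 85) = 85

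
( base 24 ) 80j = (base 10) 4627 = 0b1001000010011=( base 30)547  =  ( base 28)5P7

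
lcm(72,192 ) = 576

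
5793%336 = 81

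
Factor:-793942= - 2^1*396971^1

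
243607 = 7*34801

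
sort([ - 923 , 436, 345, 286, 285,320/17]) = [ - 923, 320/17, 285, 286,345 , 436 ] 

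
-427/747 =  - 427/747 = - 0.57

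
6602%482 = 336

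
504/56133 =8/891 = 0.01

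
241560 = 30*8052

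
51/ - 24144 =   -  17/8048 =- 0.00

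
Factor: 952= 2^3*7^1 * 17^1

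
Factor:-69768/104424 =- 153/229 = -  3^2*17^1 * 229^( - 1)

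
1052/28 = 263/7 = 37.57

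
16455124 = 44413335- 27958211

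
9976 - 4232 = 5744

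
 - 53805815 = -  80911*665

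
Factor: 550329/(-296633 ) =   -  3^1*13^1*17^( - 1 )  *  103^1*137^1*17449^( - 1 )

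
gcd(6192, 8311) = 1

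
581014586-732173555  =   - 151158969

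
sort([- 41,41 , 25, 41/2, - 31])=[ - 41,-31, 41/2, 25,41 ] 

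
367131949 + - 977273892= - 610141943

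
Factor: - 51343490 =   -  2^1*5^1*11^1 * 137^1 * 3407^1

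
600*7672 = 4603200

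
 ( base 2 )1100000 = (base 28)3c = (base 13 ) 75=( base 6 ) 240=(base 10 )96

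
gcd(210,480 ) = 30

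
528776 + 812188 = 1340964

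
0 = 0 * 96592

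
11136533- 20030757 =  - 8894224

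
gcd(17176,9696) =8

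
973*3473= 3379229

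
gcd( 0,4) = 4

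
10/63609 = 10/63609 = 0.00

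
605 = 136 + 469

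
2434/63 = 2434/63  =  38.63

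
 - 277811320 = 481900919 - 759712239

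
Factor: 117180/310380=279/739 = 3^2*31^1*739^ (-1 )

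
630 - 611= 19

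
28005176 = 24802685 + 3202491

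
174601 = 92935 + 81666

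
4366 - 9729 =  - 5363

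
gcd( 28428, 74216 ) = 4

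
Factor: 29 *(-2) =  - 58 = - 2^1*29^1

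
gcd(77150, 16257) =1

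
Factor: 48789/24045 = 3^2*5^( -1) * 7^( - 1 ) * 13^1 * 139^1*229^( - 1)=16263/8015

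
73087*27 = 1973349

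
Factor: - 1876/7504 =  - 2^( - 2) = - 1/4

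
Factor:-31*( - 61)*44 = 2^2*11^1*31^1*61^1= 83204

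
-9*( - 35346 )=318114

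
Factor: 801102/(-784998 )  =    -  3^ (-2)*31^1*59^1*73^1 *14537^(-1 )  =  -133517/130833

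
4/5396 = 1/1349  =  0.00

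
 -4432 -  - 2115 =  - 2317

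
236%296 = 236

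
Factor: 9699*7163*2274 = 157983732738 = 2^1 * 3^2*13^1*19^1*29^1* 53^1* 61^1*379^1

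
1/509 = 1/509 = 0.00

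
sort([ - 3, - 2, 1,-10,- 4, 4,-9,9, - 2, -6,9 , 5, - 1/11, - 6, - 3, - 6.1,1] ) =[  -  10, - 9, - 6.1, - 6,-6, - 4, - 3,-3,-2,  -  2, - 1/11,1, 1 , 4,5,9,9]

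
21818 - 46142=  - 24324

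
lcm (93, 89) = 8277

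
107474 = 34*3161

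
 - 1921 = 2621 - 4542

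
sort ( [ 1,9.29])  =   [1 , 9.29] 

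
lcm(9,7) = 63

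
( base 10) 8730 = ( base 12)5076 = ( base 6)104230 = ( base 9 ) 12870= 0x221A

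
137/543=137/543 = 0.25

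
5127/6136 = 5127/6136 = 0.84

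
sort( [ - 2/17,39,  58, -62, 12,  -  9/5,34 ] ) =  [ - 62,-9/5,- 2/17,12, 34,39, 58]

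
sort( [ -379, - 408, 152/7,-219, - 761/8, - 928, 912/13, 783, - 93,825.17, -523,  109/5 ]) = [ - 928,- 523, - 408 , - 379, - 219,-761/8, - 93, 152/7, 109/5, 912/13,783, 825.17 ]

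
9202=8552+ 650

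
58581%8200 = 1181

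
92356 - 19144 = 73212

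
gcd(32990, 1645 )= 5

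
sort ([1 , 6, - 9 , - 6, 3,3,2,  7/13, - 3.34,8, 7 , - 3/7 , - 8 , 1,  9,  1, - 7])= [ - 9, - 8 , - 7,  -  6,  -  3.34 , - 3/7, 7/13,1,1,1 , 2, 3,3,6,7, 8,9 ]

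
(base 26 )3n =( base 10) 101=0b1100101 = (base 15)6B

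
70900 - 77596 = -6696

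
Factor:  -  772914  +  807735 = 3^2 * 53^1*73^1 = 34821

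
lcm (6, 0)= 0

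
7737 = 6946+791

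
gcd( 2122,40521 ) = 1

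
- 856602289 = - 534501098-322101191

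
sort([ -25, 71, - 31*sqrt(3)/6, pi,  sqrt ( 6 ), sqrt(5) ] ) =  [ - 25,-31*sqrt(3 ) /6, sqrt( 5 ),sqrt(6),pi, 71]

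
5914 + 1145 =7059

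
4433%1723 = 987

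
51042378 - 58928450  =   - 7886072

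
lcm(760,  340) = 12920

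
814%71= 33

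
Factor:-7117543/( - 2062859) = 17^1*613^1*683^1*2062859^( - 1 )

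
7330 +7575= 14905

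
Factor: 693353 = 693353^1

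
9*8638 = 77742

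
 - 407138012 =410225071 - 817363083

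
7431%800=231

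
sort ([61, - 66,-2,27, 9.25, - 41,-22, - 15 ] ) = [-66, - 41,  -  22, - 15,-2,9.25,27 , 61 ] 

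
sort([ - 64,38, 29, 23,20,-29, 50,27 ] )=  [ - 64,- 29,20, 23,27,29, 38,50]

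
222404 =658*338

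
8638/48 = 179  +  23/24 = 179.96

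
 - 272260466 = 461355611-733616077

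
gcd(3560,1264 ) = 8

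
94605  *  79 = 7473795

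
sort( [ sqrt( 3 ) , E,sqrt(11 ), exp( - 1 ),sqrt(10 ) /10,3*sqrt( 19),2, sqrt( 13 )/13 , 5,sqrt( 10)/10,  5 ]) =[sqrt( 13)/13,sqrt( 10)/10, sqrt (10)/10, exp( - 1 )  ,  sqrt(3), 2 , E, sqrt(11 ),5,5, 3*sqrt(19)]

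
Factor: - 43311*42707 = -1849682877  =  -3^1*7^1*6101^1 * 14437^1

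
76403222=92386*827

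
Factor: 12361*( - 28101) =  - 347356461= - 3^1*17^1*19^1*29^1*47^1*263^1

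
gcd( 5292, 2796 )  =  12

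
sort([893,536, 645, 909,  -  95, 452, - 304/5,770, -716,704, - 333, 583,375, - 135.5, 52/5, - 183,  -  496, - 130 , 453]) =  [ - 716, - 496 , - 333, - 183,-135.5, - 130, - 95, - 304/5,52/5,375, 452, 453, 536,583,645,  704,770, 893, 909 ]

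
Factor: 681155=5^1*59^1*2309^1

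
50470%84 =70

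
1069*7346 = 7852874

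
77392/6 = 38696/3 = 12898.67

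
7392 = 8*924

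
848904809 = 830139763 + 18765046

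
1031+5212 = 6243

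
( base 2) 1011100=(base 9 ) 112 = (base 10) 92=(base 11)84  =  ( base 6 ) 232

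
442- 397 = 45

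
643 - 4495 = -3852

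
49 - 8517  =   - 8468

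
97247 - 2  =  97245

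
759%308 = 143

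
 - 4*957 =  - 3828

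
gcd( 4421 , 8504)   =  1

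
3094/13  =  238 = 238.00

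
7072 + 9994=17066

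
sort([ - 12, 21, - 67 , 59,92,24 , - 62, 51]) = [ - 67,- 62, - 12,21 , 24, 51, 59, 92 ]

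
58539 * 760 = 44489640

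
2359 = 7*337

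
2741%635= 201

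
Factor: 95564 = 2^2 * 7^1*3413^1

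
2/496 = 1/248= 0.00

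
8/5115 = 8/5115=0.00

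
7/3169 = 7/3169= 0.00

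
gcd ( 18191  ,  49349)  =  1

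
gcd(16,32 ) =16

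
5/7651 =5/7651= 0.00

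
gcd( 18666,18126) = 18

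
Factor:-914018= - 2^1 *7^1* 65287^1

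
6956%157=48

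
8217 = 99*83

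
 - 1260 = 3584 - 4844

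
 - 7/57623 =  - 7/57623 = -0.00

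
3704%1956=1748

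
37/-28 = -2  +  19/28 = -1.32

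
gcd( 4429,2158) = 1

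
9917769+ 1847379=11765148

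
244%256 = 244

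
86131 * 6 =516786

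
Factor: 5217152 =2^7 * 40759^1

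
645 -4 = 641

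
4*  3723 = 14892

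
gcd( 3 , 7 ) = 1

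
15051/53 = 15051/53 = 283.98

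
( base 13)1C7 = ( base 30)B2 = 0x14c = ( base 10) 332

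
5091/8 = 5091/8 = 636.38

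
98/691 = 98/691 = 0.14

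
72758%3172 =2974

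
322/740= 161/370 = 0.44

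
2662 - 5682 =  - 3020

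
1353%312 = 105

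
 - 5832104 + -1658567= - 7490671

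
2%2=0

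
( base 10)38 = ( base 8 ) 46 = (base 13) 2c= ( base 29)19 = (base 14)2A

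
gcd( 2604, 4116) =84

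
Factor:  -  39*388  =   - 2^2*3^1*13^1*97^1 =- 15132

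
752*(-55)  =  -41360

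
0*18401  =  0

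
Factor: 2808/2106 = 2^2*3^(  -  1) = 4/3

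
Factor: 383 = 383^1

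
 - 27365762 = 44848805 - 72214567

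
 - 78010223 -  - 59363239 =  - 18646984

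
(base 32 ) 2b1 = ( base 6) 15041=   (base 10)2401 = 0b100101100001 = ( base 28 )31L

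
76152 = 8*9519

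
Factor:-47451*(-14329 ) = 3^1*7^1*23^1*89^1*15817^1  =  679925379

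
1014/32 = 31 + 11/16 = 31.69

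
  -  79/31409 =-1 + 31330/31409 =- 0.00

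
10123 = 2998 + 7125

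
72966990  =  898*81255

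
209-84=125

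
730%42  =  16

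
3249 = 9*361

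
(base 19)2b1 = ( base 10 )932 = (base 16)3a4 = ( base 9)1245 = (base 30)112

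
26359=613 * 43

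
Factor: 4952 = 2^3 * 619^1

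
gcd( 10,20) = 10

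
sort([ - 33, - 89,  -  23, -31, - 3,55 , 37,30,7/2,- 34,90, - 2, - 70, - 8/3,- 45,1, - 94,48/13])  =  [ - 94,- 89,-70,-45,  -  34, -33,- 31, - 23,  -  3, - 8/3, -2 , 1, 7/2, 48/13, 30, 37,55,90]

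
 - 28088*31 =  - 870728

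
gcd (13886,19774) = 2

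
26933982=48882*551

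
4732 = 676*7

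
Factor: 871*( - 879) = - 3^1*13^1*67^1*293^1 = -  765609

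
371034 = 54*6871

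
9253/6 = 9253/6 = 1542.17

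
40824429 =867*47087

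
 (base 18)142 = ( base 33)c2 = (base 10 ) 398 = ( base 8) 616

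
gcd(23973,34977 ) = 393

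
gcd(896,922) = 2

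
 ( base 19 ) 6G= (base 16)82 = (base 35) 3P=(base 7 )244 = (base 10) 130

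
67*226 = 15142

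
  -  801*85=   -  68085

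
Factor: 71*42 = 2^1*3^1*7^1*71^1 = 2982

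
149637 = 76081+73556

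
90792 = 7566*12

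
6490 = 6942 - 452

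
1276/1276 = 1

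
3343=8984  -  5641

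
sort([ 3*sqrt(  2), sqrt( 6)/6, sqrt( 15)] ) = [ sqrt (6 ) /6, sqrt(15) , 3*sqrt( 2 )]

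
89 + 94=183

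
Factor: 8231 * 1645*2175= 29449489125 = 3^1*5^3*7^1*29^1*  47^1*8231^1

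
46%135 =46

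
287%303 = 287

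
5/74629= 5/74629 = 0.00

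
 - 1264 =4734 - 5998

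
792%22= 0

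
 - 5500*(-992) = 5456000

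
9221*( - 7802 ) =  - 71942242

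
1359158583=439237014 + 919921569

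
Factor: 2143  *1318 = 2^1 * 659^1*2143^1 =2824474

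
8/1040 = 1/130 = 0.01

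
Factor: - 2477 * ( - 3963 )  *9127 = 89593835577 = 3^1 * 1321^1*2477^1*9127^1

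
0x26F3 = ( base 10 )9971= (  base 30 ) B2B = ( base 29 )BOO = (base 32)9nj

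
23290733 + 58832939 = 82123672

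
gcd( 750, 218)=2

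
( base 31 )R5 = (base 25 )18H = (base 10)842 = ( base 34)OQ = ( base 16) 34a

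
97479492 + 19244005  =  116723497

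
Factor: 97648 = 2^4*17^1*359^1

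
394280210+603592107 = 997872317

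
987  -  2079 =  - 1092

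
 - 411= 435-846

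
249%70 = 39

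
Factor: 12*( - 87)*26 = -27144= - 2^3*3^2 * 13^1 * 29^1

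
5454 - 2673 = 2781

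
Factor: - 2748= -2^2*3^1*229^1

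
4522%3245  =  1277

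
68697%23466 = 21765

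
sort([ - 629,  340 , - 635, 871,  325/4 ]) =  [ - 635, - 629, 325/4,  340, 871 ] 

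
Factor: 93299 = 79^1*1181^1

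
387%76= 7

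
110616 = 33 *3352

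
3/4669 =3/4669 = 0.00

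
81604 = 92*887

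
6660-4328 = 2332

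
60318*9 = 542862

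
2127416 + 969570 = 3096986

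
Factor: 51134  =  2^1*37^1*691^1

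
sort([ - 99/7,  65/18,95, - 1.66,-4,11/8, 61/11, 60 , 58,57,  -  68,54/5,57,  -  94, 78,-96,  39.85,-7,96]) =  [ -96 , -94, - 68,-99/7,-7,- 4, - 1.66, 11/8,65/18,  61/11,54/5, 39.85,57, 57,58, 60 , 78,95,96]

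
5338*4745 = 25328810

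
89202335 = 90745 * 983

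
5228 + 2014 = 7242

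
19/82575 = 19/82575 = 0.00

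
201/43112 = 201/43112 = 0.00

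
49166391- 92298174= -43131783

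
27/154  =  27/154= 0.18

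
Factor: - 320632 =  - 2^3*13^1*3083^1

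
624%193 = 45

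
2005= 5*401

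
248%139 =109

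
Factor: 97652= 2^2*24413^1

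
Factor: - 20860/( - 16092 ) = 3^( - 3)*5^1*7^1 = 35/27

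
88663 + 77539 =166202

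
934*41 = 38294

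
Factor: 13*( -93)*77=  - 3^1*7^1*11^1 * 13^1*31^1= - 93093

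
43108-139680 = -96572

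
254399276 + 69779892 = 324179168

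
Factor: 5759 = 13^1*443^1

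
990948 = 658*1506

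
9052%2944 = 220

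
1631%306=101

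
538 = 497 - -41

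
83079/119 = 698+1/7 = 698.14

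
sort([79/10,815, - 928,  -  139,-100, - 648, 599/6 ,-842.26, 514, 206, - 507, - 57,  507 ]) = [ - 928, - 842.26, - 648,-507, - 139 ,  -  100, - 57, 79/10,599/6,206, 507, 514,815] 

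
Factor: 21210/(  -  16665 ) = -2^1*7^1*11^(  -  1 ) = - 14/11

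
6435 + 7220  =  13655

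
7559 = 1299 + 6260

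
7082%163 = 73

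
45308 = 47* 964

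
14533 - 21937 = - 7404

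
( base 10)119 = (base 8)167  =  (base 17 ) 70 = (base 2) 1110111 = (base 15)7e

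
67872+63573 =131445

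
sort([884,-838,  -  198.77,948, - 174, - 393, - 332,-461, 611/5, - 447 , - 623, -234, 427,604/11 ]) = [ - 838,  -  623, - 461 , - 447, - 393, - 332,-234, - 198.77, - 174,604/11,611/5, 427, 884,948]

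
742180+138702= 880882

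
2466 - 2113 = 353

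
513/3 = 171 = 171.00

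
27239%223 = 33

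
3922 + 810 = 4732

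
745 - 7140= - 6395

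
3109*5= 15545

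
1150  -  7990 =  - 6840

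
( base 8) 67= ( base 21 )2d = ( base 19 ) 2H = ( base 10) 55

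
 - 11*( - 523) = 5753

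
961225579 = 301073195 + 660152384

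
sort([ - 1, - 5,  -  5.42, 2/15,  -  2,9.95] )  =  [ - 5.42,- 5, - 2,-1,2/15, 9.95 ]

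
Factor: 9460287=3^3 * 350381^1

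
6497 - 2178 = 4319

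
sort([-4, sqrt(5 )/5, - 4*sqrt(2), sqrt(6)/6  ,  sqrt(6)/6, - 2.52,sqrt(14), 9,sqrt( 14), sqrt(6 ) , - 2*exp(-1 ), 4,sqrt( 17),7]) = [- 4*sqrt( 2), - 4, - 2.52, - 2*exp( - 1 ),sqrt(6 ) /6,sqrt (6) /6, sqrt( 5 )/5,sqrt ( 6 ) , sqrt(14),sqrt ( 14), 4 , sqrt(17),7 , 9]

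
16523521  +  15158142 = 31681663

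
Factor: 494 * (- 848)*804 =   -  336805248 = -2^7 *3^1*13^1*19^1*53^1* 67^1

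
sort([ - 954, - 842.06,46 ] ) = [ - 954, -842.06, 46]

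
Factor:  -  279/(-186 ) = 3/2 = 2^( -1 )*3^1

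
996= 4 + 992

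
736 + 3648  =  4384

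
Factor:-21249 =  - 3^3*787^1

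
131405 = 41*3205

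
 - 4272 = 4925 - 9197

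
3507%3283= 224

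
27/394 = 27/394 = 0.07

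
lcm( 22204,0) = 0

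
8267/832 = 8267/832 = 9.94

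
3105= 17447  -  14342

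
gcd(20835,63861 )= 3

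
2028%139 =82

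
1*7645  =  7645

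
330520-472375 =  - 141855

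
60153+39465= 99618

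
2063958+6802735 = 8866693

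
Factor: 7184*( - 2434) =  - 2^5*449^1 * 1217^1 = -17485856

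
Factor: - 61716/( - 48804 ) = 7^ ( - 2)  *  37^1*83^(-1 )*139^1 = 5143/4067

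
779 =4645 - 3866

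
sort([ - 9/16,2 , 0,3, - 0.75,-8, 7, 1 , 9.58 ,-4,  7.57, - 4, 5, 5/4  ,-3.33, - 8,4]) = [ - 8, - 8, - 4, - 4 , -3.33, - 0.75, - 9/16,0, 1, 5/4,2,3,  4, 5,7,7.57, 9.58]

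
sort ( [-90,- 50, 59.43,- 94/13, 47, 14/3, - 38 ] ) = [ - 90 , - 50, - 38 ,- 94/13,14/3, 47, 59.43] 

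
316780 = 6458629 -6141849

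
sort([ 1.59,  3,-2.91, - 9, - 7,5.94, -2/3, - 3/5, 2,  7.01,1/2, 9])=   [ - 9, - 7, -2.91, - 2/3,-3/5, 1/2, 1.59, 2,3, 5.94,  7.01,9]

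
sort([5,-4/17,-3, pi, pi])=[-3, - 4/17 , pi,pi,  5 ] 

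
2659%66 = 19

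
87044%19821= 7760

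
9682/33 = 9682/33 = 293.39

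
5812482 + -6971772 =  - 1159290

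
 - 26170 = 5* ( - 5234) 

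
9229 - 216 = 9013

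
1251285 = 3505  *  357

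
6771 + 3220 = 9991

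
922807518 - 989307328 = -66499810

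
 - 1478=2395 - 3873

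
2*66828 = 133656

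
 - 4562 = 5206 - 9768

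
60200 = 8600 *7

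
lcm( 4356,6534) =13068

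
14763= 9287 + 5476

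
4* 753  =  3012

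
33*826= 27258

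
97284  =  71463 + 25821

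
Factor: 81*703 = 56943  =  3^4*19^1 * 37^1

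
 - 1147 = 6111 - 7258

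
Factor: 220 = 2^2*5^1*11^1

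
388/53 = 388/53 = 7.32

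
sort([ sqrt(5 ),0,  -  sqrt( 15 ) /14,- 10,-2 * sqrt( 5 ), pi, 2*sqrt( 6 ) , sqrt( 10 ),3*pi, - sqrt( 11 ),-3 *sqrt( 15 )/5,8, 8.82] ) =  [  -  10, - 2*sqrt( 5),-sqrt( 11), - 3*sqrt( 15 )/5,-sqrt( 15 )/14, 0, sqrt( 5),pi,sqrt (10 ),2*sqrt( 6),8,8.82 , 3*pi] 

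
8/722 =4/361 = 0.01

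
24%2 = 0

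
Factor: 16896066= 2^1*3^1*11^1*59^1  *4339^1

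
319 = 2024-1705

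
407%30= 17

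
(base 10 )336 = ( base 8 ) 520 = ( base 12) 240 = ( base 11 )286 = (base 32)AG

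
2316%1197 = 1119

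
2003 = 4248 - 2245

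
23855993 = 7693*3101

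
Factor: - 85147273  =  -73^1*1166401^1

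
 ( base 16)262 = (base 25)OA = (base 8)1142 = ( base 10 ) 610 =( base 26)nc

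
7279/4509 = 7279/4509 = 1.61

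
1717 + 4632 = 6349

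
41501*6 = 249006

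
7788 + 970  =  8758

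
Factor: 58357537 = 7^1 * 79^1 * 105529^1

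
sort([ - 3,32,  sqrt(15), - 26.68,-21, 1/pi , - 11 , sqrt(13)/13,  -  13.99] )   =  [-26.68,  -  21, - 13.99, - 11, - 3, sqrt(13) /13,1/pi,sqrt( 15),32 ] 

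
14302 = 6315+7987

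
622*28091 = 17472602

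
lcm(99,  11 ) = 99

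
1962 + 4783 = 6745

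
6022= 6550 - 528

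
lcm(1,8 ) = 8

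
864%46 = 36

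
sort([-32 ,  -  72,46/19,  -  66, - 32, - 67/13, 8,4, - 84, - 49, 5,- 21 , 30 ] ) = [ - 84, - 72,-66, -49, - 32,  -  32, - 21,- 67/13 , 46/19,4, 5,8, 30]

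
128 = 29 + 99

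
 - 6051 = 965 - 7016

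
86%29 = 28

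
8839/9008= 8839/9008 = 0.98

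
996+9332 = 10328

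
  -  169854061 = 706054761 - 875908822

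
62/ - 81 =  - 1  +  19/81= - 0.77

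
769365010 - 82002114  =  687362896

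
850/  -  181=-850/181 = - 4.70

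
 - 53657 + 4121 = -49536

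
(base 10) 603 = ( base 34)HP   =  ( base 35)H8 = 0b1001011011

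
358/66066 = 179/33033= 0.01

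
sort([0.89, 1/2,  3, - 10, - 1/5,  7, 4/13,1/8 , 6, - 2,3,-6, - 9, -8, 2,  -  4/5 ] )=[ - 10,-9, - 8,  -  6, - 2 ,-4/5,-1/5,1/8,4/13,1/2,0.89,2, 3, 3,6,7 ] 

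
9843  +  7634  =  17477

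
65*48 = 3120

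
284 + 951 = 1235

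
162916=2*81458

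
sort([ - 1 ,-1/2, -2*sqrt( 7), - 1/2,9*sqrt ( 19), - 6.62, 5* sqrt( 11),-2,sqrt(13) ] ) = [  -  6.62, -2* sqrt (7 ), - 2,-1, - 1/2,-1/2, sqrt( 13 ),5*sqrt(11 ),9* sqrt( 19 )] 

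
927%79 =58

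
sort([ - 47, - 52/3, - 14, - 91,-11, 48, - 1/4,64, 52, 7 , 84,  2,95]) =[ - 91, - 47, - 52/3, - 14 , -11, - 1/4,2, 7,48, 52, 64, 84,95]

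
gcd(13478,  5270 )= 2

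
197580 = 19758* 10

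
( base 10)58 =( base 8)72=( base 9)64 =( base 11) 53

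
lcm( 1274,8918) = 8918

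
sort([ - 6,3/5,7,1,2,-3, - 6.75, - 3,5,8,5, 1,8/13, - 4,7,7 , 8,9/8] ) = [ - 6.75, - 6, - 4,-3, - 3 , 3/5,  8/13 , 1,1,9/8,2, 5,5,  7 , 7, 7, 8, 8] 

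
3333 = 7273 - 3940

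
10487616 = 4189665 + 6297951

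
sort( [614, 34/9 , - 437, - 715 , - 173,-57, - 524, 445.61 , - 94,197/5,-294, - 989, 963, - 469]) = [ - 989, - 715, - 524 , - 469, - 437, - 294, - 173,- 94, - 57 , 34/9,197/5, 445.61 , 614, 963 ]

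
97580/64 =1524+11/16 = 1524.69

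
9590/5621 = 1 + 567/803 = 1.71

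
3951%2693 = 1258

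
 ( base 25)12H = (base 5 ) 10232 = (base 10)692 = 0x2B4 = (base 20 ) 1EC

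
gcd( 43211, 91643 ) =1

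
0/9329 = 0 = 0.00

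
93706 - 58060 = 35646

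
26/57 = 26/57 = 0.46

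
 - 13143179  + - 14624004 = -27767183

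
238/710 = 119/355 = 0.34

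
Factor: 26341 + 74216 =100557 = 3^2*11173^1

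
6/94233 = 2/31411= 0.00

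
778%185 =38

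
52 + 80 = 132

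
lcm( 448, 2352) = 9408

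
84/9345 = 4/445 = 0.01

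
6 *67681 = 406086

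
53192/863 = 61 + 549/863 = 61.64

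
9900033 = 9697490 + 202543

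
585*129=75465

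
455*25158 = 11446890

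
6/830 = 3/415 = 0.01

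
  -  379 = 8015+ - 8394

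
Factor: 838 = 2^1*419^1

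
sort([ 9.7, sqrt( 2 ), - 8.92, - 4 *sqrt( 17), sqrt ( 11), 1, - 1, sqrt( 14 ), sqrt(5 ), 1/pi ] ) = [-4 *sqrt ( 17 ), - 8.92, - 1, 1/pi , 1 , sqrt( 2 ), sqrt( 5), sqrt(11 ), sqrt( 14), 9.7]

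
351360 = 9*39040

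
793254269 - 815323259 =- 22068990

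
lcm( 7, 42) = 42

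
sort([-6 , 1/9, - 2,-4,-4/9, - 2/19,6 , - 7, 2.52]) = [- 7,  -  6,  -  4,  -  2,  -  4/9,-2/19, 1/9, 2.52,6]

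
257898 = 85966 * 3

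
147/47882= 147/47882 = 0.00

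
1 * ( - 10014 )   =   - 10014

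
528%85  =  18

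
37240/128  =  290  +  15/16 = 290.94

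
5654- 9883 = - 4229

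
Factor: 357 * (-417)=-3^2*7^1*17^1*139^1 = - 148869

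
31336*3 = 94008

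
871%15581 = 871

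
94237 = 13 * 7249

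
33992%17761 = 16231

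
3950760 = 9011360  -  5060600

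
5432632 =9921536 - 4488904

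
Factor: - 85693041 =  - 3^2*7^1 * 1360207^1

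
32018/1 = 32018 = 32018.00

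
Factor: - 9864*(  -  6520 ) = 2^6*  3^2 *5^1*137^1*163^1 =64313280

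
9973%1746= 1243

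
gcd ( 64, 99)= 1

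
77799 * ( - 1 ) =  - 77799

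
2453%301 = 45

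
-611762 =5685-617447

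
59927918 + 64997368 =124925286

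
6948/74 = 3474/37 = 93.89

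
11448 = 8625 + 2823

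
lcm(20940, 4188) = 20940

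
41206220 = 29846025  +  11360195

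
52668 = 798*66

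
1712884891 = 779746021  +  933138870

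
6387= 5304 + 1083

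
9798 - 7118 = 2680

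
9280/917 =10 + 110/917= 10.12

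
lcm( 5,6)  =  30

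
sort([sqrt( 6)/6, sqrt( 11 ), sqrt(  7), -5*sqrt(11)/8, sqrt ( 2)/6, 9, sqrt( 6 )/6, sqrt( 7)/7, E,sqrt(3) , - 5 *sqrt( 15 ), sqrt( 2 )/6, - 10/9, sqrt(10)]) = [ - 5 * sqrt( 15), - 5*sqrt( 11 )/8, - 10/9,sqrt( 2)/6, sqrt( 2)/6, sqrt( 7 ) /7, sqrt(  6) /6, sqrt (6)/6  ,  sqrt(3), sqrt(7 ), E, sqrt(10 ), sqrt( 11 ),9]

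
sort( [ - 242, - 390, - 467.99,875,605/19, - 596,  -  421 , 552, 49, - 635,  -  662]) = [ - 662,-635, - 596, - 467.99,  -  421, - 390,- 242, 605/19, 49, 552,875]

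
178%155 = 23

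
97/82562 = 97/82562  =  0.00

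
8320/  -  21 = -397 + 17/21= - 396.19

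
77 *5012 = 385924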